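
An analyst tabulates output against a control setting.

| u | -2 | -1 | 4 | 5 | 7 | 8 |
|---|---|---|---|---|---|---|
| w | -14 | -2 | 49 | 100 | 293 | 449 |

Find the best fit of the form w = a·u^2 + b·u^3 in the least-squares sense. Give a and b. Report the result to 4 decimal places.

From the data, Σu^2·u^2 = 7395, Σu^2·u^3 = 53691, Σu^3·u^3 = 399579.
Moment sums: Σu^2·w = 46319, Σu^3·w = 346137.
MᵀM·[a, b]ᵀ = Mᵀw becomes [[7395, 53691]; [53691, 399579]]·[a, b]ᵀ = [46319, 346137]ᵀ.
Δ = 7395·399579 − 53691² = 72163224.
a = (46319·399579 − 53691·346137)/72163224 = -12723661/12027204; b = (7395·346137 − 53691·46319)/72163224 = 12128281/12027204.

a = -1.0579, b = 1.0084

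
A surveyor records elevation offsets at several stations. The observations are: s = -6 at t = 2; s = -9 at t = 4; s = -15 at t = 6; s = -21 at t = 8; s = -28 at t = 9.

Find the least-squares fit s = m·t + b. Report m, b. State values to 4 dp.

Sums needed: Σt·t = 201, Σt = 29, Σ1 = 5.
Right-hand side: Σt·s = -558, Σs = -79.
XᵀX·[m, b]ᵀ = Xᵀs becomes [[201, 29]; [29, 5]]·[m, b]ᵀ = [-558, -79]ᵀ.
Eliminating b: 5·(row 1) − 29·(row 2) gives 164·m = 5·(-558) − 29·(-79) = -499, so m = -499/164.
Then b = ((-79) − 29·(-499/164))/5 = 303/164.

m = -3.0427, b = 1.8476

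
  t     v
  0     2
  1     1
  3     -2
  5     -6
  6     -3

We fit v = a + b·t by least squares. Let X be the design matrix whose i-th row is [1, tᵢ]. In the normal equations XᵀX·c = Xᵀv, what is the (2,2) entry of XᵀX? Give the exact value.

Row 2 ↔ basis t, column 2 ↔ basis t, so (XᵀX)_{2,2} = Σᵢ (t)·(t) = (0)·(0) + (1)·(1) + (3)·(3) + (5)·(5) + (6)·(6) = 71.

71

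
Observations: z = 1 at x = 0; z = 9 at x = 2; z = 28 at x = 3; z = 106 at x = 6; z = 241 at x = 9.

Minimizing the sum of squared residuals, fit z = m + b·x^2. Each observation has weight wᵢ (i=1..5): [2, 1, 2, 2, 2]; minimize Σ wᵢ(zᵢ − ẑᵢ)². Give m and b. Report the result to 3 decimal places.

Entries of AᵀWA: Σwᵢ·1 = 9, Σwᵢ·x^2 = 256, Σwᵢ·x^2·x^2 = 15892.
And Σwᵢ·z = 761, Σwᵢ·x^2·z = 47214.
AᵀWA·[m, b]ᵀ = AᵀWz becomes [[9, 256]; [256, 15892]]·[m, b]ᵀ = [761, 47214]ᵀ.
Eliminating b: 15892·(row 1) − 256·(row 2) gives 77492·m = 15892·761 − 256·47214 = 7028, so m = 1757/19373.
Then b = (47214 − 256·(1757/19373))/15892 = 115055/38746.

m = 0.091, b = 2.969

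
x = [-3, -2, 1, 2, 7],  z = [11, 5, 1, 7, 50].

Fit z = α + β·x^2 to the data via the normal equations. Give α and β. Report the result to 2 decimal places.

AᵀA·[α, β]ᵀ = Aᵀz reads: 5·α + 67·β = 74;  67·α + 2515·β = 2598.
(Σ1 = 5, Σx^2 = 67, Σx^2·x^2 = 2515, Σz = 74, Σx^2·z = 2598.)
Δ = 5·2515 − 67² = 8086.
α = (74·2515 − 67·2598)/8086 = 6022/4043; β = (5·2598 − 67·74)/8086 = 4016/4043.

α = 1.49, β = 0.99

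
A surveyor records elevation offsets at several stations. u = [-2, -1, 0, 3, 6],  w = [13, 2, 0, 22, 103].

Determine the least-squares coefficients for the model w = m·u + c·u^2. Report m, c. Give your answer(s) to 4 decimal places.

m = -0.8148, c = 2.9775

Entries of AᵀA: Σu·u = 50, Σu·u^2 = 234, Σu^2·u^2 = 1394.
Moment sums: Σu·w = 656, Σu^2·w = 3960.
So AᵀA·[m, c]ᵀ = Aᵀw: [[50, 234]; [234, 1394]]·[m, c]ᵀ = [656, 3960]ᵀ.
Eliminating c: 1394·(row 1) − 234·(row 2) gives 14944·m = 1394·656 − 234·3960 = -12176, so m = -761/934.
Then c = (3960 − 234·(-761/934))/1394 = 2781/934.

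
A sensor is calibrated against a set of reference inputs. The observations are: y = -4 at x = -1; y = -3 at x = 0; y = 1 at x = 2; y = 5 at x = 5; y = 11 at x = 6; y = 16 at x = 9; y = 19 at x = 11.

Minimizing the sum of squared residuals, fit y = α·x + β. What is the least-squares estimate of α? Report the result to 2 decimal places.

α = 2.01

Setting ∂/∂α … = 0 gives: 268·α + 32·β = 450;  32·α + 7·β = 45.
Determinant 268·7 − 32² = 852.
α = (450·7 − 32·45)/852 = 285/142; β = (268·45 − 32·450)/852 = -195/71.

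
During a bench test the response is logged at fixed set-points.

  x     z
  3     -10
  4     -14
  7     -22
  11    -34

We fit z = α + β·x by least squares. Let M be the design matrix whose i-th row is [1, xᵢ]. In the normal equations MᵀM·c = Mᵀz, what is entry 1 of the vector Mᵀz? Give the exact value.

-80

Entry 1 ↔ basis 1, so (Mᵀz)_{1} = Σᵢ zᵢ = (1)·(-10) + (1)·(-14) + (1)·(-22) + (1)·(-34) = -80.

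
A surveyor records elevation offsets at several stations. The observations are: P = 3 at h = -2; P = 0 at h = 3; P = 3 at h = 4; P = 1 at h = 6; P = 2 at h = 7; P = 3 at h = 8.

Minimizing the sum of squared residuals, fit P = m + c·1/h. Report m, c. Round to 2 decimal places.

Sums needed: Σ1 = 6, Σ1/h = 29/56, Σ1/h·1/h = 13757/28224.
Moment sums: ΣP = 12, Σ1/h·P = 13/168.
MᵀM·[m, c]ᵀ = MᵀP becomes [[6, 29/56]; [29/56, 13757/28224]]·[m, c]ᵀ = [12, 13/168]ᵀ.
Determinant 6·(13757/28224) − (29/56)² = 24991/9408.
m = (12·(13757/28224) − (29/56)·(13/168))/(24991/9408) = 54651/24991; c = (6·(13/168) − (29/56)·12)/(24991/9408) = -54096/24991.

m = 2.19, c = -2.16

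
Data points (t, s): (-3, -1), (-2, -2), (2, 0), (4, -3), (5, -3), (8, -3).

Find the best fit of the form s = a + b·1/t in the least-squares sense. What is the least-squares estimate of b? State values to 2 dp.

The normal system XᵀX·[a, b]ᵀ = Xᵀs is [[6, 29/120]; [29/120, 10501/14400]]·[a, b]ᵀ = [-12, -47/120]ᵀ.
Eliminating b: (10501/14400)·(row 1) − (29/120)·(row 2) gives (12433/2880)·a = (10501/14400)·(-12) − (29/120)·(-47/120) = -124649/14400, so a = -124649/62165.
Then b = ((-47/120) − (29/120)·(-124649/62165))/(10501/14400) = 1584/12433.

b = 0.13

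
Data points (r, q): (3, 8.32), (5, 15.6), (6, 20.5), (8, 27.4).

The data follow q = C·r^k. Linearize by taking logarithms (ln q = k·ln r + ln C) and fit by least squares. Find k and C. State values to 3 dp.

Let Y = ln q. Fitting Y = k·ln r + ln C by least squares:
Σln r = 6.5793, Σ(ln r)² = 11.3317, Σln q = 11.1969, Σln r·ln q = 19.0451.
Equations: 11.3317·k + 6.5793·ln C = 19.0451;  6.5793·k + 4·ln C = 11.1969.
Solving (det = 2.0403): k = 1.23176, ln C = 0.77321, so C = exp(0.77321) = 2.16670.

k = 1.232, C = 2.167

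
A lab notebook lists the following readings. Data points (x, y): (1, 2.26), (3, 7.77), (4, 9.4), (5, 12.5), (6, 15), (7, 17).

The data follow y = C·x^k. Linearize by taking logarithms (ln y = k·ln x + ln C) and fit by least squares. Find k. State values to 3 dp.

Linearized form: ln y = k·ln x + ln C. From the 6 transformed points,
AᵀA = [[12.7160, 7.8320]; [7.8320, 6]], rhs = [19.7891, 13.1733]ᵀ  (here Σln x = 7.8320, Σ(ln x)² = 12.7160, Σln y = 13.1733, Σln x·ln y = 19.7891).
Solving (det = 14.9557): k = 1.04046, ln C = 0.83741.

k = 1.040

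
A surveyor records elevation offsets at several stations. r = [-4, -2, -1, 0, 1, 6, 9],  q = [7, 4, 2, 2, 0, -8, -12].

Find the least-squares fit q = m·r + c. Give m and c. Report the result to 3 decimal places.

m = -1.472, c = 1.178

The normal equations are: 139·m + 9·c = -194;  9·m + 7·c = -5.
Determinant 139·7 − 9² = 892.
m = ((-194)·7 − 9·(-5))/892 = -1313/892; c = (139·(-5) − 9·(-194))/892 = 1051/892.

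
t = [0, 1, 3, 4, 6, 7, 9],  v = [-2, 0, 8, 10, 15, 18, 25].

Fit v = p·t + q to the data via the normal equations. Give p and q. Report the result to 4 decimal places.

Compute the Gram sums: Σt·t = 192, Σt = 30, Σ1 = 7.
Moment sums: Σt·v = 505, Σv = 74.
Eliminating q: 7·(row 1) − 30·(row 2) gives 444·p = 7·505 − 30·74 = 1315, so p = 1315/444.
Then q = (74 − 30·(1315/444))/7 = -157/74.

p = 2.9617, q = -2.1216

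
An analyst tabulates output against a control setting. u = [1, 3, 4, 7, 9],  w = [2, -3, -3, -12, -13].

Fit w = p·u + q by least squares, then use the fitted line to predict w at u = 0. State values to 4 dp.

With design matrix M, MᵀM = [[156, 24]; [24, 5]] and Mᵀw = [-220, -29]ᵀ.
Δ = 156·5 − 24² = 204.
p = ((-220)·5 − 24·(-29))/204 = -101/51; q = (156·(-29) − 24·(-220))/204 = 63/17.
At u = 0: ŵ = (-101/51)·(0) + (63/17)·(1) = 63/17.

ŵ = 3.7059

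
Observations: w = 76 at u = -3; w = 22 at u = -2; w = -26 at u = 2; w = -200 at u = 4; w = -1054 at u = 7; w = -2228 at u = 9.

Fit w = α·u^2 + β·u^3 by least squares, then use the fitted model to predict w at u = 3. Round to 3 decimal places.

The normal system AᵀA·[α, β]ᵀ = Aᵀw is [[9331, 76637]; [76637, 654043]]·[α, β]ᵀ = [-234646, -2000970]ᵀ.
Δ = 9331·654043 − 76637² = 229645464.
α = ((-234646)·654043 − 76637·(-2000970))/229645464 = -15029486/28705683; β = (9331·(-2000970) − 76637·(-234646))/229645464 = -86060696/28705683.
At u = 3: ŵ = (-15029486/28705683)·(9) + (-86060696/28705683)·(27) = -819634722/9568561.

ŵ = -85.659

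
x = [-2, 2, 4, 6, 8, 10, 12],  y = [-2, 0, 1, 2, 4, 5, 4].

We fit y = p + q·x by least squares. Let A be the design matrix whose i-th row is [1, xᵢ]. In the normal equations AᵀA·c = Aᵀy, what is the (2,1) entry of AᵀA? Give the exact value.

Row 2 ↔ basis x, column 1 ↔ basis 1, so (AᵀA)_{2,1} = Σᵢ x = (-2)·(1) + (2)·(1) + (4)·(1) + (6)·(1) + (8)·(1) + (10)·(1) + (12)·(1) = 40.

40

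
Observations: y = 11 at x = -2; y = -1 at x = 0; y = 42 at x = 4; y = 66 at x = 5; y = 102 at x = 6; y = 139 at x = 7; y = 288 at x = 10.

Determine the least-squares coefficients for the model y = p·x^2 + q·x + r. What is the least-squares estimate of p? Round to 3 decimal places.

p = 2.989

From the data, Σx^2·x^2 = 14594, Σx^2·x = 1740, Σx^2 = 230, Σx·x = 230, Σx = 30, Σ1 = 7.
And Σx^2·y = 41649, Σx·y = 4941, Σy = 647.
Inverting the 3×3 Gram matrix, [p, q, r]ᵀ = [302941/101354, -39231/46070, -107939/50677]ᵀ.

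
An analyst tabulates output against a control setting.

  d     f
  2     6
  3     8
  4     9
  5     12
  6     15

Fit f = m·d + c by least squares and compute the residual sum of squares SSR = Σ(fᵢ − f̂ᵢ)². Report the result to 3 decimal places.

SSR = 1.600

Setting ∂/∂m … = 0 gives: 90·m + 20·c = 222;  20·m + 5·c = 50.
(Σd·d = 90, Σd = 20, Σ1 = 5, Σd·f = 222, Σf = 50.)
det = 90·5 − 20² = 50.
m = (222·5 − 20·50)/50 = 11/5; c = (90·50 − 20·222)/50 = 6/5.
Residuals: 2/5, 1/5, -1, -1/5, 3/5; SSR = 8/5.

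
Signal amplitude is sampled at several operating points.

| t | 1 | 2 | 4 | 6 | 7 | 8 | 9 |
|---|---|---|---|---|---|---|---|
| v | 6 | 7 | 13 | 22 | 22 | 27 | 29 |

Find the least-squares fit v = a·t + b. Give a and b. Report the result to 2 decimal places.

a = 3.05, b = 1.88

Forming XᵀX = [[251, 37]; [37, 7]] and Xᵀv = [835, 126]ᵀ gives XᵀX·[a, b]ᵀ = Xᵀv.
Eliminating b: 7·(row 1) − 37·(row 2) gives 388·a = 7·835 − 37·126 = 1183, so a = 1183/388.
Then b = (126 − 37·(1183/388))/7 = 731/388.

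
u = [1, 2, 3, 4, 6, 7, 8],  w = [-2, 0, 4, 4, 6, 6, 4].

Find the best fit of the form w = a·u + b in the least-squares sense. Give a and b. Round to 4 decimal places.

a = 0.9247, b = -0.9521

With design matrix M, MᵀM = [[179, 31]; [31, 7]] and Mᵀw = [136, 22]ᵀ.
Δ = 179·7 − 31² = 292.
a = (136·7 − 31·22)/292 = 135/146; b = (179·22 − 31·136)/292 = -139/146.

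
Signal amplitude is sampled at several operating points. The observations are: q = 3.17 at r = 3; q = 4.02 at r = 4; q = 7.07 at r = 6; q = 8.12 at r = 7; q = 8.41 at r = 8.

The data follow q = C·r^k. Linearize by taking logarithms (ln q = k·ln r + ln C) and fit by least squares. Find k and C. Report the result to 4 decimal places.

k = 1.0790, C = 0.9544

With ln qᵢ as the transformed response and ln rᵢ as the regressor:
Σln r = 8.3020, Σ(ln r)² = 14.4498, Σln q = 8.7246, Σln r·ln q = 15.2040.
Equations: 14.4498·k + 8.3020·ln C = 15.2040;  8.3020·k + 5·ln C = 8.7246.
Solving (det = 3.3255): k = 1.07900, ln C = -0.04665, so C = exp(-0.04665) = 0.95443.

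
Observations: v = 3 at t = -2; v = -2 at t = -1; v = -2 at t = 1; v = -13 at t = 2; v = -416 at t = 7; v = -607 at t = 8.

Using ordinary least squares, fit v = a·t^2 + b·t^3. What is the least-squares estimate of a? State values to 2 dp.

a = -1.40

Sums needed: Σt^2·t^2 = 6531, Σt^2·t^3 = 49575, Σt^3·t^3 = 379923.
For Xᵀv: Σt^2·v = -59276, Σt^3·v = -453600.
XᵀX·[a, b]ᵀ = Xᵀv becomes [[6531, 49575]; [49575, 379923]]·[a, b]ᵀ = [-59276, -453600]ᵀ.
det = 6531·379923 − 49575² = 23596488.
a = ((-59276)·379923 − 49575·(-453600))/23596488 = -2757979/1966374; b = (6531·(-453600) − 49575·(-59276))/23596488 = -1987825/1966374.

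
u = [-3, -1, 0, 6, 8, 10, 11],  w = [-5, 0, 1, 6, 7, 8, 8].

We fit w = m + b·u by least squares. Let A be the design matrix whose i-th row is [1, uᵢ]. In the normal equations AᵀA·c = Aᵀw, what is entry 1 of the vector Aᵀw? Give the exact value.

Entry 1 ↔ basis 1, so (Aᵀw)_{1} = Σᵢ wᵢ = (1)·(-5) + (1)·(0) + (1)·(1) + (1)·(6) + (1)·(7) + (1)·(8) + (1)·(8) = 25.

25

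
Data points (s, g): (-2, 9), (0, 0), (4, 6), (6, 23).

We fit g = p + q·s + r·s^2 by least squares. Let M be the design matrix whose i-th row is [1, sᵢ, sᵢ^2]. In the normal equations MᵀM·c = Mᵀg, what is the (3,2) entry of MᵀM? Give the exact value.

Row 3 ↔ basis s^2, column 2 ↔ basis s, so (MᵀM)_{3,2} = Σᵢ (s^2)·(s) = (4)·(-2) + (0)·(0) + (16)·(4) + (36)·(6) = 272.

272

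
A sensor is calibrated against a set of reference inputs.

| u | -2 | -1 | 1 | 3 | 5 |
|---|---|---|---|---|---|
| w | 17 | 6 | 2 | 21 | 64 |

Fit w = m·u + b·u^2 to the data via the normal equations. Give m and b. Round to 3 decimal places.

With design matrix M, MᵀM = [[40, 144]; [144, 724]] and Mᵀw = [345, 1865]ᵀ.
Determinant 40·724 − 144² = 8224.
m = (345·724 − 144·1865)/8224 = -4695/2056; b = (40·1865 − 144·345)/8224 = 3115/1028.

m = -2.284, b = 3.030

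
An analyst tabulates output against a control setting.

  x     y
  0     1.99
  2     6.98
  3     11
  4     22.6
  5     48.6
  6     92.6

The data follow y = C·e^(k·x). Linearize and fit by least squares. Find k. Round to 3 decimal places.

Linearized form: ln y = k·x + ln C. From the 6 transformed points,
Σx = 20.0000, Σ(x)² = 90.0000, Σln y = 16.5589, Σx·ln y = 70.1394.
Equations: 90.0000·k + 20.0000·ln C = 70.1394;  20.0000·k + 6·ln C = 16.5589.
Solving (det = 140.0000): k = 0.64041, ln C = 0.62511.

k = 0.640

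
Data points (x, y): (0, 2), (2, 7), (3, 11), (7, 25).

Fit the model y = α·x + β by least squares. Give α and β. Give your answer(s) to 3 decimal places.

Compute the Gram sums: Σx·x = 62, Σx = 12, Σ1 = 4.
Moment sums: Σx·y = 222, Σy = 45.
Δ = 62·4 − 12² = 104.
α = (222·4 − 12·45)/104 = 87/26; β = (62·45 − 12·222)/104 = 63/52.

α = 3.346, β = 1.212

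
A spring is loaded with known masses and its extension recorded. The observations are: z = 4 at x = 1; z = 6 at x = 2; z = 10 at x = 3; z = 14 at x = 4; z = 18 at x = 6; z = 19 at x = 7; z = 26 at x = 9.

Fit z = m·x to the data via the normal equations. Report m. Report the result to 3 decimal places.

m = 2.944

Forming AᵀA = [[196]] and Aᵀz = [577]ᵀ gives AᵀA·[m]ᵀ = Aᵀz.
m = 577/196 = 2.94388.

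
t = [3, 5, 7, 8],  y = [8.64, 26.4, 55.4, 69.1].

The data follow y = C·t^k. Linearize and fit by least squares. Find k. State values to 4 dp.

With ln yᵢ as the transformed response and ln tᵢ as the regressor:
XᵀX = [[11.9079, 6.7334]; [6.7334, 4]], rhs = [24.2569, 13.6799]ᵀ  (here Σln t = 6.7334, Σ(ln t)² = 11.9079, Σln y = 13.6799, Σln t·ln y = 24.2569).
Slope k = (n·Σln t·ln y − Σln t·Σln y)/(n·Σ(ln t)² − (Σln t)²) = (4·24.2569 − 6.7334·13.6799)/2.2928 = 2.14383; ln C = (Σln y − k·Σln t)/n = -0.18884.

k = 2.1438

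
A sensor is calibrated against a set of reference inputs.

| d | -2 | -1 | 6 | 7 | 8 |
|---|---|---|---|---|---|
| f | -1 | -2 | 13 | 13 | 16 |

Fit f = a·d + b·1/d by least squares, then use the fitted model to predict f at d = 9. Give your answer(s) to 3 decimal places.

Sums needed: Σd·d = 154, Σd·1/d = 5, Σ1/d·1/d = 37081/28224.
For Mᵀf: Σd·f = 301, Σ1/d·f = 179/21.
Δ = 154·(37081/28224) − 5² = 357491/2016.
a = (301·(37081/28224) − 5·(179/21))/(357491/2016) = 1422643/714982; b = (154·(179/21) − 5·301)/(357491/2016) = -387744/357491.
At d = 9: f̂ = (1422643/714982)·(9) + (-387744/357491)·(1/9) = 38152865/2144946.

f̂ = 17.787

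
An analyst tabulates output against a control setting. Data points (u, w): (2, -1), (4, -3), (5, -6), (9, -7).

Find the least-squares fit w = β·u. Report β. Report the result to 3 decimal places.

β = -0.849

From the data, Σu·u = 126.
Moment sums: Σu·w = -107.
So AᵀA·[β]ᵀ = Aᵀw: [[126]]·[β]ᵀ = [-107]ᵀ.
Hence β = -107 / 126 ≈ -0.849206.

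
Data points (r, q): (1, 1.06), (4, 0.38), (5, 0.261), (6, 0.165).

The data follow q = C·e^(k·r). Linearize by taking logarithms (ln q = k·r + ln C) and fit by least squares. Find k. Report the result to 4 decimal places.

Taking logs, ln q = k·r + ln C, so regress ln q on r.
AᵀA = [[78.0000, 16.0000]; [16.0000, 4]], rhs = [-21.3391, -4.0544]ᵀ  (here Σr = 16.0000, Σ(r)² = 78.0000, Σln q = -4.0544, Σr·ln q = -21.3391).
Solving (det = 56.0000): k = -0.36583, ln C = 0.44974.

k = -0.3658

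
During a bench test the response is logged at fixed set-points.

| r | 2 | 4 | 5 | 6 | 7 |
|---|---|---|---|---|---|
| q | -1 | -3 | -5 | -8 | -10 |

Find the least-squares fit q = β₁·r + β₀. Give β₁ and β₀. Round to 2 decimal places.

Entries of XᵀX: Σr·r = 130, Σr = 24, Σ1 = 5.
And Σr·q = -157, Σq = -27.
Eliminating β₀: 5·(row 1) − 24·(row 2) gives 74·β₁ = 5·(-157) − 24·(-27) = -137, so β₁ = -137/74.
Then β₀ = ((-27) − 24·(-137/74))/5 = 129/37.

β₁ = -1.85, β₀ = 3.49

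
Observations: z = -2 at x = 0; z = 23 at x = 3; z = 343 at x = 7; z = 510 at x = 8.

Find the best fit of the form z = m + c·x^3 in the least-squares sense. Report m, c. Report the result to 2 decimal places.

Normal-equation sums: Σ1 = 4, Σx^3 = 882, Σx^3·x^3 = 380522.
And Σz = 874, Σx^3·z = 379390.
AᵀA·[m, c]ᵀ = Aᵀz becomes [[4, 882]; [882, 380522]]·[m, c]ᵀ = [874, 379390]ᵀ.
Δ = 4·380522 − 882² = 744164.
m = (874·380522 − 882·379390)/744164 = -511438/186041; c = (4·379390 − 882·874)/744164 = 186673/186041.

m = -2.75, c = 1.00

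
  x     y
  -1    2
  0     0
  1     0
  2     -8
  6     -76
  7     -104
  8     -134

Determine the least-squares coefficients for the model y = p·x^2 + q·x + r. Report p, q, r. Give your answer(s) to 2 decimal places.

p = -1.99, q = -1.09, r = 2.02

Forming MᵀM = [[7811, 1079, 155]; [1079, 155, 23]; [155, 23, 7]] and Mᵀy = [-16438, -2274, -320]ᵀ gives MᵀM·[p, q, r]ᵀ = Mᵀy.
Row-reducing yields p = -10133/5082, q = -2771/2541, r = 311/154.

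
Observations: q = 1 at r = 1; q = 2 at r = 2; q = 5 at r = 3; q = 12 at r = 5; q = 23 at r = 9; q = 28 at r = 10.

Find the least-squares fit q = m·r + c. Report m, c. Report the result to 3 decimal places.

Compute the Gram sums: Σr·r = 220, Σr = 30, Σ1 = 6.
Right-hand side: Σr·q = 567, Σq = 71.
Normal equations: [[220, 30]; [30, 6]]·[m, c]ᵀ = [567, 71]ᵀ.
det = 220·6 − 30² = 420.
m = (567·6 − 30·71)/420 = 106/35; c = (220·71 − 30·567)/420 = -139/42.

m = 3.029, c = -3.310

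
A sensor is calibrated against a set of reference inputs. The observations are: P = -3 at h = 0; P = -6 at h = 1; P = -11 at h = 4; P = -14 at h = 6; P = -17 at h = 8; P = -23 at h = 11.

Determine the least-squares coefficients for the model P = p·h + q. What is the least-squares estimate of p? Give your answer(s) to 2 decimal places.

The normal equations are: 238·p + 30·q = -523;  30·p + 6·q = -74.
Eliminating q: 6·(row 1) − 30·(row 2) gives 528·p = 6·(-523) − 30·(-74) = -918, so p = -153/88.
Then q = ((-74) − 30·(-153/88))/6 = -961/264.

p = -1.74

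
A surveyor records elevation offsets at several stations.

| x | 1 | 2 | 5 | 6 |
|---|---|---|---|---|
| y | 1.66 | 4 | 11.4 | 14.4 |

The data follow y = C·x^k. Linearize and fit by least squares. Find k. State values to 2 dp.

k = 1.19

With ln yᵢ as the transformed response and ln xᵢ as the regressor:
Σln x = 4.0943, Σ(ln x)² = 6.2811, Σln y = 6.9940, Σln x·ln y = 9.6567.
Equations: 6.2811·k + 4.0943·ln C = 9.6567;  4.0943·k + 4·ln C = 6.9940.
Solving (det = 8.3609): k = 1.19497, ln C = 0.52533.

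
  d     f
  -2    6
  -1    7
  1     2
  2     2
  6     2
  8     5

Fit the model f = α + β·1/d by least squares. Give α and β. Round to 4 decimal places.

Compute the Gram sums: Σ1 = 6, Σ1/d = 7/24, Σ1/d·1/d = 1465/576.
And Σf = 24, Σ1/d·f = -145/24.
AᵀA·[α, β]ᵀ = Aᵀf becomes [[6, 7/24]; [7/24, 1465/576]]·[α, β]ᵀ = [24, -145/24]ᵀ.
det = 6·(1465/576) − (7/24)² = 8741/576.
α = (24·(1465/576) − (7/24)·(-145/24))/(8741/576) = 36175/8741; β = (6·(-145/24) − (7/24)·24)/(8741/576) = -24912/8741.

α = 4.1385, β = -2.8500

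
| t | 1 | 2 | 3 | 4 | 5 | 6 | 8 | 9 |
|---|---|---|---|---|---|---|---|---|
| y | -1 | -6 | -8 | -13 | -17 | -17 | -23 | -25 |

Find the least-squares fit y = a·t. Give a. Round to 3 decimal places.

a = -2.903

The normal equations are: 236·a = -685.
a = (-685)/236 = -2.90254.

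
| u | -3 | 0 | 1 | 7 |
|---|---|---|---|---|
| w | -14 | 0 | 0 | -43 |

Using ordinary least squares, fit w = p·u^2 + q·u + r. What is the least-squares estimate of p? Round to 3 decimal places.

p = -1.072

From the data, Σu^2·u^2 = 2483, Σu^2·u = 317, Σu^2 = 59, Σu·u = 59, Σu = 5, Σ1 = 4.
Moment sums: Σu^2·w = -2233, Σu·w = -259, Σw = -57.
Inverting the 3×3 Gram matrix, [p, q, r]ᵀ = [-9257/8634, 11957/8634, -240/1439]ᵀ.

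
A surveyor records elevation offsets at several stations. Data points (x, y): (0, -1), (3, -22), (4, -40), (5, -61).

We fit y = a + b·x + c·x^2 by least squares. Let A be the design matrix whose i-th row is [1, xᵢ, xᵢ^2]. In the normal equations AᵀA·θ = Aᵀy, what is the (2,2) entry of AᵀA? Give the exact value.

Row 2 ↔ basis x, column 2 ↔ basis x, so (AᵀA)_{2,2} = Σᵢ (x)·(x) = (0)·(0) + (3)·(3) + (4)·(4) + (5)·(5) = 50.

50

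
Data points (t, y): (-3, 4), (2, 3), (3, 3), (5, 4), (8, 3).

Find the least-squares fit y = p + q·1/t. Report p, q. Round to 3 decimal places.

From the data, Σ1 = 5, Σ1/t = 33/40, Σ1/t·1/t = 7601/14400.
Moment sums: Σy = 17, Σ1/t·y = 281/120.
XᵀX·[p, q]ᵀ = Xᵀy becomes [[5, 33/40]; [33/40, 7601/14400]]·[p, q]ᵀ = [17, 281/120]ᵀ.
Eliminating q: (7601/14400)·(row 1) − (33/40)·(row 2) gives (7051/3600)·p = (7601/14400)·17 − (33/40)·(281/120) = 50699/7200, so p = 4609/1282.
Then q = ((281/120) − (33/40)·(4609/1282))/(7601/14400) = -8340/7051.

p = 3.595, q = -1.183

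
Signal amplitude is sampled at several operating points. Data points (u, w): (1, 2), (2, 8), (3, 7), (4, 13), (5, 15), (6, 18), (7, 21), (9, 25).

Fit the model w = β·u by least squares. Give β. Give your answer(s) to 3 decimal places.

β = 2.923

Entries of MᵀM: Σu·u = 221.
Moment sums: Σu·w = 646.
MᵀM·[β]ᵀ = Mᵀw becomes [[221]]·[β]ᵀ = [646]ᵀ.
Hence β = 646 / 221 ≈ 2.92308.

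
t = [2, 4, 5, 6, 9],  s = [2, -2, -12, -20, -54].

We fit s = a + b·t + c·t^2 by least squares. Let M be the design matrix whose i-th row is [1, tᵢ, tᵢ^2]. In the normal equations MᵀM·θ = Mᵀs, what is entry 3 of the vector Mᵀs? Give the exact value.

-5418

Entry 3 ↔ basis t^2, so (Mᵀs)_{3} = Σᵢ (t^2)·sᵢ = (4)·(2) + (16)·(-2) + (25)·(-12) + (36)·(-20) + (81)·(-54) = -5418.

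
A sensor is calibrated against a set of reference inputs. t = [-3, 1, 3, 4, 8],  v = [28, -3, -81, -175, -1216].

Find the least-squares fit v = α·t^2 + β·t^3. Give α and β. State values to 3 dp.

Forming XᵀX = [[4515, 33793]; [33793, 267699]] and Xᵀv = [-81104, -636738]ᵀ gives XᵀX·[α, β]ᵀ = Xᵀv.
Determinant 4515·267699 − 33793² = 66694136.
α = ((-81104)·267699 − 33793·(-636738))/66694136 = -97086231/33347068; β = (4515·(-636738) − 33793·(-81104))/66694136 = -67062299/33347068.

α = -2.911, β = -2.011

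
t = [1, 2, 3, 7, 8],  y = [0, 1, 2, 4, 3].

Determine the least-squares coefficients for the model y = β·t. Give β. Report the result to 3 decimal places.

Normal-equation sums: Σt·t = 127.
Moment sums: Σt·y = 60.
Normal equations: [[127]]·[β]ᵀ = [60]ᵀ.
Hence β = 60 / 127 ≈ 0.472441.

β = 0.472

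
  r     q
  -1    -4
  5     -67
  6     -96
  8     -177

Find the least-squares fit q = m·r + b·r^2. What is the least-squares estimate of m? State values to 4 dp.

m = 1.4418

The normal system XᵀX·[m, b]ᵀ = Xᵀq is [[126, 852]; [852, 6018]]·[m, b]ᵀ = [-2323, -16463]ᵀ.
det = 126·6018 − 852² = 32364.
m = ((-2323)·6018 − 852·(-16463))/32364 = 7777/5394; b = (126·(-16463) − 852·(-2323))/32364 = -15857/5394.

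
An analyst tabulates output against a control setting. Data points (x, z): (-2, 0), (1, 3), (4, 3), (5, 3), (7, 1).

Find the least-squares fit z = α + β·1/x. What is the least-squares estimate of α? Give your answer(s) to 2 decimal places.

From the data, Σ1 = 5, Σ1/x = 153/140, Σ1/x·1/x = 26909/19600.
And Σz = 10, Σ1/x·z = 629/140.
So AᵀA·[α, β]ᵀ = Aᵀz: [[5, 153/140]; [153/140, 26909/19600]]·[α, β]ᵀ = [10, 629/140]ᵀ.
Eliminating β: (26909/19600)·(row 1) − (153/140)·(row 2) gives (6946/1225)·α = (26909/19600)·10 − (153/140)·(629/140) = 172853/19600, so α = 172853/111136.
Then β = ((629/140) − (153/140)·(172853/111136))/(26909/19600) = 56525/27784.

α = 1.56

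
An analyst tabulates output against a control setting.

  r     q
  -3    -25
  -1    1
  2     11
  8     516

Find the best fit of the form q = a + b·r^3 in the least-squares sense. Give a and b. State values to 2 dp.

a = 2.35, b = 1.00

From the data, Σ1 = 4, Σr^3 = 492, Σr^3·r^3 = 262938.
And Σq = 503, Σr^3·q = 264954.
So MᵀM·[a, b]ᵀ = Mᵀq: [[4, 492]; [492, 262938]]·[a, b]ᵀ = [503, 264954]ᵀ.
Eliminating b: 262938·(row 1) − 492·(row 2) gives 809688·a = 262938·503 − 492·264954 = 1900446, so a = 316741/134948.
Then b = (264954 − 492·(316741/134948))/262938 = 67695/67474.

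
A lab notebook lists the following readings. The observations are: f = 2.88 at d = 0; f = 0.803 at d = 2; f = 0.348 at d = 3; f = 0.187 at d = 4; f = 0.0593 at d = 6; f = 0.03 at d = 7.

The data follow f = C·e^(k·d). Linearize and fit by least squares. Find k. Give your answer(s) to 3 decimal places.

Taking logs, ln f = k·d + ln C, so regress ln f on d.
Σd = 22.0000, Σ(d)² = 114.0000, Σln f = -8.2255, Σd·ln f = -51.8088.
Equations: 114.0000·k + 22.0000·ln C = -51.8088;  22.0000·k + 6·ln C = -8.2255.
Solving (det = 200.0000): k = -0.64946, ln C = 1.01043.

k = -0.649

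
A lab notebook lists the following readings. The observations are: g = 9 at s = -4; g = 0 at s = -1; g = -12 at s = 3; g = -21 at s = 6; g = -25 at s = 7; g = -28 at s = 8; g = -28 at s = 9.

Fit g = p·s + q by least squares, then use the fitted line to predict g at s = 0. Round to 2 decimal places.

From the data, Σs·s = 256, Σs = 28, Σ1 = 7.
Moment sums: Σs·g = -849, Σg = -105.
det = 256·7 − 28² = 1008.
p = ((-849)·7 − 28·(-105))/1008 = -143/48; q = (256·(-105) − 28·(-849))/1008 = -37/12.
At s = 0: ĝ = (-143/48)·(0) + (-37/12)·(1) = -37/12.

ĝ = -3.08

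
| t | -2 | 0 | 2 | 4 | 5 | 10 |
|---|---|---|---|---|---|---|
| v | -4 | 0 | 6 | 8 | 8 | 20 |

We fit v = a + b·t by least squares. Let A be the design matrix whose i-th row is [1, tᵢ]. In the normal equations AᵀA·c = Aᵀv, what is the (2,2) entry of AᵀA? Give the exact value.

Row 2 ↔ basis t, column 2 ↔ basis t, so (AᵀA)_{2,2} = Σᵢ (t)·(t) = (-2)·(-2) + (0)·(0) + (2)·(2) + (4)·(4) + (5)·(5) + (10)·(10) = 149.

149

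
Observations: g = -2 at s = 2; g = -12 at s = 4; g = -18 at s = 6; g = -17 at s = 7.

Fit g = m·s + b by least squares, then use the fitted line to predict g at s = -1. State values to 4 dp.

ĝ = 5.7797

Compute the Gram sums: Σs·s = 105, Σs = 19, Σ1 = 4.
Right-hand side: Σs·g = -279, Σg = -49.
Normal equations: [[105, 19]; [19, 4]]·[m, b]ᵀ = [-279, -49]ᵀ.
det = 105·4 − 19² = 59.
m = ((-279)·4 − 19·(-49))/59 = -185/59; b = (105·(-49) − 19·(-279))/59 = 156/59.
At s = -1: ĝ = (-185/59)·(-1) + (156/59)·(1) = 341/59.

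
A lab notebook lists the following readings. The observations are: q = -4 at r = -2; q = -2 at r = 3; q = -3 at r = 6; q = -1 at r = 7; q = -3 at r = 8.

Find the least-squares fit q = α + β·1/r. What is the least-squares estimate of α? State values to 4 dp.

Setting ∂/∂α … = 0 gives: 5·α + (15/56)·β = -13;  (15/56)·α + (11993/28224)·β = 53/168.
det = 5·(11993/28224) − (15/56)² = 14485/7056.
α = ((-13)·(11993/28224) − (15/56)·(53/168))/(14485/7056) = -79147/28970; β = (5·(53/168) − (15/56)·(-13))/(14485/7056) = 7140/2897.

α = -2.7320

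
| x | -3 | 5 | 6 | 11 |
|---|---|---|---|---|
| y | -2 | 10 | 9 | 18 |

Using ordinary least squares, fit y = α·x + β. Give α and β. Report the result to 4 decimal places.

Forming AᵀA = [[191, 19]; [19, 4]] and Aᵀy = [308, 35]ᵀ gives AᵀA·[α, β]ᵀ = Aᵀy.
det = 191·4 − 19² = 403.
α = (308·4 − 19·35)/403 = 567/403; β = (191·35 − 19·308)/403 = 833/403.

α = 1.4069, β = 2.0670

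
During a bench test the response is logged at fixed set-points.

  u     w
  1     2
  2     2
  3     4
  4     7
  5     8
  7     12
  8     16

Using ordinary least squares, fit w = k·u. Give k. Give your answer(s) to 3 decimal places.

Sums needed: Σu·u = 168.
Moment sums: Σu·w = 298.
XᵀX·[k]ᵀ = Xᵀw becomes [[168]]·[k]ᵀ = [298]ᵀ.
k = 298/168 = 1.77381.

k = 1.774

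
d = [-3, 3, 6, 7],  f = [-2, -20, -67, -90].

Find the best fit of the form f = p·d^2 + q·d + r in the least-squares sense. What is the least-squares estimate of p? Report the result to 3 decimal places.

MᵀM·[p, q, r]ᵀ = Mᵀf reads: 3859·p + 559·q + 103·r = -7020;  559·p + 103·q + 13·r = -1086;  103·p + 13·q + 4·r = -179.
(Σd^2·d^2 = 3859, Σd^2·d = 559, Σd^2 = 103, Σd·d = 103, Σd = 13, Σ1 = 4, Σd^2·f = -7020, Σd·f = -1086, Σf = -179.)
Row-reducing yields p = -11125/7674, q = -22631/7674, r = 2768/1279.

p = -1.450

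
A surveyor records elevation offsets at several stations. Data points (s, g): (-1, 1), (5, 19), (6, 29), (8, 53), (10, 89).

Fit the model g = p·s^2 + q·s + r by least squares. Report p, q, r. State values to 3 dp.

p = 1.004, q = -1.101, r = -1.003

XᵀX·[p, q, r]ᵀ = Xᵀg reads: 16018·p + 1852·q + 226·r = 13812;  1852·p + 226·q + 28·r = 1582;  226·p + 28·q + 5·r = 191.
Row-reducing yields p = 72377/72111, q = -79367/72111, r = -1855/1849.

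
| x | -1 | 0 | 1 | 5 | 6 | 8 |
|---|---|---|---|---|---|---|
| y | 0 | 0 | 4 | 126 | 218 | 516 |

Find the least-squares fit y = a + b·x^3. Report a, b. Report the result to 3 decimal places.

a = 1.103, b = 1.005

The normal system MᵀM·[a, b]ᵀ = Mᵀy is [[6, 853]; [853, 324427]]·[a, b]ᵀ = [864, 327034]ᵀ.
det = 6·324427 − 853² = 1218953.
a = (864·324427 − 853·327034)/1218953 = 1344926/1218953; b = (6·327034 − 853·864)/1218953 = 1225212/1218953.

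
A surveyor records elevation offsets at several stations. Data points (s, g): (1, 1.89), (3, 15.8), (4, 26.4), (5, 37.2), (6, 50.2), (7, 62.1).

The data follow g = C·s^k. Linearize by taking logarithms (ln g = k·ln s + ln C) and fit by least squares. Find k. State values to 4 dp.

Linearized form: ln g = k·ln s + ln C. From the 6 transformed points,
AᵀA = [[12.7160, 7.8320]; [7.8320, 6]], rhs = [28.4410, 18.3310]ᵀ  (here Σln s = 7.8320, Σ(ln s)² = 12.7160, Σln g = 18.3310, Σln s·ln g = 28.4410).
Slope k = (n·Σln s·ln g − Σln s·Σln g)/(n·Σ(ln s)² − (Σln s)²) = (6·28.4410 − 7.8320·18.3310)/14.9557 = 1.81049; ln C = (Σln g − k·Σln s)/n = 0.69188.

k = 1.8105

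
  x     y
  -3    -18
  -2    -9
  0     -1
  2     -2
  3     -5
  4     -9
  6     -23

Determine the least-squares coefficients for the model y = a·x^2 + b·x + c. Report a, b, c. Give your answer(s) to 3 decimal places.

a = -0.950, b = 2.118, c = -2.006

From the data, Σx^2·x^2 = 1746, Σx^2·x = 280, Σx^2 = 78, Σx·x = 78, Σx = 10, Σ1 = 7.
For Mᵀy: Σx^2·y = -1223, Σx·y = -121, Σy = -67.
So MᵀM·[a, b, c]ᵀ = Mᵀy: [[1746, 280, 78]; [280, 78, 10]; [78, 10, 7]]·[a, b, c]ᵀ = [-1223, -121, -67]ᵀ.
Row-reducing yields a = -91325/96082, b = 203491/96082, c = -96361/48041.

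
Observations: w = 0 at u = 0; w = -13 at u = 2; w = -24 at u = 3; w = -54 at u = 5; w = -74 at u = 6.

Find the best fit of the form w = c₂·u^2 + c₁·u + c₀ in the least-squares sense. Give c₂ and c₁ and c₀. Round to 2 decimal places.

c₂ = -1.45, c₁ = -3.58, c₀ = -0.03

Compute the Gram sums: Σu^2·u^2 = 2018, Σu^2·u = 376, Σu^2 = 74, Σu·u = 74, Σu = 16, Σ1 = 5.
For Xᵀw: Σu^2·w = -4282, Σu·w = -812, Σw = -165.
XᵀX·[c₂, c₁, c₀]ᵀ = Xᵀw becomes [[2018, 376, 74]; [376, 74, 16]; [74, 16, 5]]·[c₂, c₁, c₀]ᵀ = [-4282, -812, -165]ᵀ.
Row-reducing yields c₂ = -16/11, c₁ = -118/33, c₀ = -1/33.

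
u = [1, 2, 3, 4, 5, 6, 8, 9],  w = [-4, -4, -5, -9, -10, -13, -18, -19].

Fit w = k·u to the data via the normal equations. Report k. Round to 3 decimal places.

Setting ∂/∂k … = 0 gives: 236·k = -506.
Hence k = -506 / 236 ≈ -2.14407.

k = -2.144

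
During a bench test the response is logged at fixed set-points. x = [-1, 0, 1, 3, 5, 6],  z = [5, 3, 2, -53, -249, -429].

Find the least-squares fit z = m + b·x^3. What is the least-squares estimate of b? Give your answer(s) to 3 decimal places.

b = -2.003

From the data, Σ1 = 6, Σx^3 = 368, Σx^3·x^3 = 63012.
Moment sums: Σz = -721, Σx^3·z = -125223.
So AᵀA·[m, b]ᵀ = Aᵀz: [[6, 368]; [368, 63012]]·[m, b]ᵀ = [-721, -125223]ᵀ.
Determinant 6·63012 − 368² = 242648.
m = ((-721)·63012 − 368·(-125223))/242648 = 23229/8666; b = (6·(-125223) − 368·(-721))/242648 = -34715/17332.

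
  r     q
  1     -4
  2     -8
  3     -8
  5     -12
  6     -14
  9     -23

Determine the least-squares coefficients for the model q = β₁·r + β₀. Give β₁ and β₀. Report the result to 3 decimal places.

β₁ = -2.215, β₀ = -1.900

The normal equations are: 156·β₁ + 26·β₀ = -395;  26·β₁ + 6·β₀ = -69.
(Σr·r = 156, Σr = 26, Σ1 = 6, Σr·q = -395, Σq = -69.)
Determinant 156·6 − 26² = 260.
β₁ = ((-395)·6 − 26·(-69))/260 = -144/65; β₀ = (156·(-69) − 26·(-395))/260 = -19/10.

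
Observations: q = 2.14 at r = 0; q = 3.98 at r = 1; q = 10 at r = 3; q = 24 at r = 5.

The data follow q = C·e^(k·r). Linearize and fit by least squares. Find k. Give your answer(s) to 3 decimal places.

k = 0.476

Let Y = ln q. Fitting Y = k·r + ln C by least squares:
Over the data: Σr = 9.0000, Σ(r)² = 35.0000, Σln q = 7.6227, Σr·ln q = 24.1793.
Normal system: [[35.0000, 9.0000]; [9.0000, 4]]·[k, ln C]ᵀ = [24.1793, 7.6227]ᵀ.
Slope k = (n·Σr·ln q − Σr·Σln q)/(n·Σ(r)² − (Σr)²) = (4·24.1793 − 9.0000·7.6227)/59.0000 = 0.47649; ln C = (Σln q − k·Σr)/n = 0.83359.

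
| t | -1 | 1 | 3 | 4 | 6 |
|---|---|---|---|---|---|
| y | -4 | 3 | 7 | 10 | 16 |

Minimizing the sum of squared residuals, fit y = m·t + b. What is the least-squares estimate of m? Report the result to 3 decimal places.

m = 2.767

Entries of MᵀM: Σt·t = 63, Σt = 13, Σ1 = 5.
For Mᵀy: Σt·y = 164, Σy = 32.
Eliminating b: 5·(row 1) − 13·(row 2) gives 146·m = 5·164 − 13·32 = 404, so m = 202/73.
Then b = (32 − 13·(202/73))/5 = -58/73.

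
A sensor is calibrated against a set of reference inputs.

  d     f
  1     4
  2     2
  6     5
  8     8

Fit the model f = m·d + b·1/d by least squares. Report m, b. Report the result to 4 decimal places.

MᵀM·[m, b]ᵀ = Mᵀf reads: 105·m + 4·b = 102;  4·m + (745/576)·b = 41/6.
(Σd·d = 105, Σd·1/d = 4, Σ1/d·1/d = 745/576, Σd·f = 102, Σ1/d·f = 41/6.)
Eliminating b: (745/576)·(row 1) − 4·(row 2) gives (23003/192)·m = (745/576)·102 − 4·(41/6) = 3347/32, so m = 20082/23003.
Then b = ((41/6) − 4·(20082/23003))/(745/576) = 59424/23003.

m = 0.8730, b = 2.5833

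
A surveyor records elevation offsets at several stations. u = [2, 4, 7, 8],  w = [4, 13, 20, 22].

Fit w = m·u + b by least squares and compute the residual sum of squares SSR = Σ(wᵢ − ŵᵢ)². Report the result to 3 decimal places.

SSR = 5.824

The normal system XᵀX·[m, b]ᵀ = Xᵀw is [[133, 21]; [21, 4]]·[m, b]ᵀ = [376, 59]ᵀ.
Eliminating b: 4·(row 1) − 21·(row 2) gives 91·m = 4·376 − 21·59 = 265, so m = 265/91.
Then b = (59 − 21·(265/91))/4 = -7/13.
Residuals: -9/7, 172/91, 2/13, -69/91; SSR = 530/91.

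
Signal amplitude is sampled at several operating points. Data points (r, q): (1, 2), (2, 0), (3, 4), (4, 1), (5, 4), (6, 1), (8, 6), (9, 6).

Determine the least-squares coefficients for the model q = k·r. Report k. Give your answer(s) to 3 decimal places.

k = 0.619

The normal system XᵀX·[k]ᵀ = Xᵀq is [[236]]·[k]ᵀ = [146]ᵀ.
Hence k = 146 / 236 ≈ 0.618644.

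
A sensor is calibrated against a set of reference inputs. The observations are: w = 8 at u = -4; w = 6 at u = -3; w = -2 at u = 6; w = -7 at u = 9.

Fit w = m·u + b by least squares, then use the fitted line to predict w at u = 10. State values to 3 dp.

Compute the Gram sums: Σu·u = 142, Σu = 8, Σ1 = 4.
And Σu·w = -125, Σw = 5.
So AᵀA·[m, b]ᵀ = Aᵀw: [[142, 8]; [8, 4]]·[m, b]ᵀ = [-125, 5]ᵀ.
Determinant 142·4 − 8² = 504.
m = ((-125)·4 − 8·5)/504 = -15/14; b = (142·5 − 8·(-125))/504 = 95/28.
At u = 10: ŵ = (-15/14)·(10) + (95/28)·(1) = -205/28.

ŵ = -7.321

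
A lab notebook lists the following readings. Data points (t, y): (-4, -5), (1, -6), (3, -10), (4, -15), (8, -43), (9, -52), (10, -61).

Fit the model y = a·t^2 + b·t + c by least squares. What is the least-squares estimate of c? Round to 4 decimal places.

c = -3.0377

The normal equations are: 21251·a + 2269·b + 287·c = -13480;  2269·a + 287·b + 31·c = -1498;  287·a + 31·b + 7·c = -192.
(Σt^2·t^2 = 21251, Σt^2·t = 2269, Σt^2 = 287, Σt·t = 287, Σt = 31, Σ1 = 7, Σt^2·y = -13480, Σt·y = -1498, Σy = -192.)
Inverting the 3×3 Gram matrix, [a, b, c]ᵀ = [-338063/741801, -955742/741801, -751129/247267]ᵀ.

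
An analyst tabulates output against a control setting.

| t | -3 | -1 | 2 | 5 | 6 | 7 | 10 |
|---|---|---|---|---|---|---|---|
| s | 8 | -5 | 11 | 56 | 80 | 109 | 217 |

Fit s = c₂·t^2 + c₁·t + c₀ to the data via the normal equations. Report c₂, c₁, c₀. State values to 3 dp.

c₂ = 1.985, c₁ = 2.171, c₀ = -3.577

Forming MᵀM = [[14420, 1664, 224]; [1664, 224, 26]; [224, 26, 7]] and Mᵀs = [31432, 3696, 476]ᵀ gives MᵀM·[c₂, c₁, c₀]ᵀ = Mᵀs.
Row-reducing yields c₂ = 201358/101451, c₁ = 31466/14493, c₀ = -120968/33817.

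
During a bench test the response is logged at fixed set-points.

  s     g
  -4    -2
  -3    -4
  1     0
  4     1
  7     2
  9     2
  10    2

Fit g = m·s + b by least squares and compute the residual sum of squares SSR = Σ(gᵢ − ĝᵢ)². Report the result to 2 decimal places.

The normal system MᵀM·[m, b]ᵀ = Mᵀg is [[272, 24]; [24, 7]]·[m, b]ᵀ = [76, 1]ᵀ.
Determinant 272·7 − 24² = 1328.
m = (76·7 − 24·1)/1328 = 127/332; b = (272·1 − 24·76)/1328 = -97/83.
Residuals: 58/83, -559/332, 261/332, 53/83, 163/332, -91/332, -109/166; SSR = 423/83.

SSR = 5.10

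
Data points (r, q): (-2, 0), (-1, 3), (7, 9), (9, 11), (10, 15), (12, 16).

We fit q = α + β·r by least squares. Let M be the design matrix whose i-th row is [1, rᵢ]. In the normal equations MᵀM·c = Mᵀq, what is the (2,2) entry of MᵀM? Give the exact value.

379

Row 2 ↔ basis r, column 2 ↔ basis r, so (MᵀM)_{2,2} = Σᵢ (r)·(r) = (-2)·(-2) + (-1)·(-1) + (7)·(7) + (9)·(9) + (10)·(10) + (12)·(12) = 379.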